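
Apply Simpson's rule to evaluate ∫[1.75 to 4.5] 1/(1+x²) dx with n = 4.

f(x) = 1/(1+x²)
a = 1.75, b = 4.5, n = 4
h = (b - a)/n = 0.687500

Simpson's rule: (h/3)[f(x₀) + 4f(x₁) + 2f(x₂) + ... + f(xₙ)]

x_0 = 1.7500, f(x_0) = 0.246154, coefficient = 1
x_1 = 2.4375, f(x_1) = 0.144063, coefficient = 4
x_2 = 3.1250, f(x_2) = 0.092888, coefficient = 2
x_3 = 3.8125, f(x_3) = 0.064370, coefficient = 4
x_4 = 4.5000, f(x_4) = 0.047059, coefficient = 1

I ≈ (0.687500/3) × 1.312722 = 0.300832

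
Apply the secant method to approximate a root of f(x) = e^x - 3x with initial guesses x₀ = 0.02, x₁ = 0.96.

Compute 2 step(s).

f(x) = e^x - 3x
x₀ = 0.02, x₁ = 0.96

Secant formula: x_{n+1} = x_n - f(x_n)(x_n - x_{n-1})/(f(x_n) - f(x_{n-1}))

Iteration 1:
  f(0.020000) = 0.960201
  f(0.960000) = -0.268304
  x_2 = 0.960000 - (-0.268304)×(0.960000 - 0.020000)/(-0.268304 - 0.960201)
       = 0.754705
Iteration 2:
  f(0.960000) = -0.268304
  f(0.754705) = -0.137131
  x_3 = 0.754705 - (-0.137131)×(0.754705 - 0.960000)/(-0.137131 - (-0.268304))
       = 0.540084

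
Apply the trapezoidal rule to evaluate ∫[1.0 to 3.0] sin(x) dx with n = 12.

f(x) = sin(x)
a = 1.0, b = 3.0, n = 12
h = (b - a)/n = 0.166667

Trapezoidal rule: (h/2)[f(x₀) + 2f(x₁) + 2f(x₂) + ... + f(xₙ)]

x_0 = 1.0000, f(x_0) = 0.841471, coefficient = 1
x_1 = 1.1667, f(x_1) = 0.919445, coefficient = 2
x_2 = 1.3333, f(x_2) = 0.971938, coefficient = 2
x_3 = 1.5000, f(x_3) = 0.997495, coefficient = 2
x_4 = 1.6667, f(x_4) = 0.995408, coefficient = 2
x_5 = 1.8333, f(x_5) = 0.965735, coefficient = 2
x_6 = 2.0000, f(x_6) = 0.909297, coefficient = 2
x_7 = 2.1667, f(x_7) = 0.827660, coefficient = 2
x_8 = 2.3333, f(x_8) = 0.723086, coefficient = 2
x_9 = 2.5000, f(x_9) = 0.598472, coefficient = 2
x_10 = 2.6667, f(x_10) = 0.457273, coefficient = 2
x_11 = 2.8333, f(x_11) = 0.303400, coefficient = 2
x_12 = 3.0000, f(x_12) = 0.141120, coefficient = 1

I ≈ (0.166667/2) × 18.321010 = 1.526751
Exact value: 1.530295
Error: 0.003544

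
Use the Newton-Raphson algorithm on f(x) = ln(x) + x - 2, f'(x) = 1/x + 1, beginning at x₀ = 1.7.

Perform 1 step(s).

f(x) = ln(x) + x - 2
f'(x) = 1/x + 1
x₀ = 1.7

Newton-Raphson formula: x_{n+1} = x_n - f(x_n)/f'(x_n)

Iteration 1:
  f(1.700000) = 0.230628
  f'(1.700000) = 1.588235
  x_1 = 1.700000 - 0.230628/1.588235 = 1.554790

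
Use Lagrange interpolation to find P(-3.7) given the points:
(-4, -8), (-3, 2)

Lagrange interpolation formula:
P(x) = Σ yᵢ × Lᵢ(x)
where Lᵢ(x) = Π_{j≠i} (x - xⱼ)/(xᵢ - xⱼ)

L_0(-3.7) = (-3.7 - (-3))/(-4 - (-3)) = 0.700000
L_1(-3.7) = (-3.7 - (-4))/(-3 - (-4)) = 0.300000

P(-3.7) = (-8)×L_0(-3.7) + 2×L_1(-3.7)
P(-3.7) = -5.000000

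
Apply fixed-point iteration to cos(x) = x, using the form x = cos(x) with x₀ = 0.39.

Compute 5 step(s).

Equation: cos(x) = x
Fixed-point form: x = cos(x)
x₀ = 0.39

x_1 = g(0.390000) = 0.924909
x_2 = g(0.924909) = 0.601907
x_3 = g(0.601907) = 0.824257
x_4 = g(0.824257) = 0.679102
x_5 = g(0.679102) = 0.778137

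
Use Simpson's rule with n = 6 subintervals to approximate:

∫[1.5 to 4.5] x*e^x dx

f(x) = x*e^x
a = 1.5, b = 4.5, n = 6
h = (b - a)/n = 0.500000

Simpson's rule: (h/3)[f(x₀) + 4f(x₁) + 2f(x₂) + ... + f(xₙ)]

x_0 = 1.5000, f(x_0) = 6.722534, coefficient = 1
x_1 = 2.0000, f(x_1) = 14.778112, coefficient = 4
x_2 = 2.5000, f(x_2) = 30.456235, coefficient = 2
x_3 = 3.0000, f(x_3) = 60.256611, coefficient = 4
x_4 = 3.5000, f(x_4) = 115.904082, coefficient = 2
x_5 = 4.0000, f(x_5) = 218.392600, coefficient = 4
x_6 = 4.5000, f(x_6) = 405.077091, coefficient = 1

I ≈ (0.500000/3) × 1878.229550 = 313.038258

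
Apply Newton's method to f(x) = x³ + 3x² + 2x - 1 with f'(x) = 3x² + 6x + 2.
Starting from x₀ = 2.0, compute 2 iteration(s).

f(x) = x³ + 3x² + 2x - 1
f'(x) = 3x² + 6x + 2
x₀ = 2.0

Newton-Raphson formula: x_{n+1} = x_n - f(x_n)/f'(x_n)

Iteration 1:
  f(2.000000) = 23.000000
  f'(2.000000) = 26.000000
  x_1 = 2.000000 - 23.000000/26.000000 = 1.115385
Iteration 2:
  f(1.115385) = 6.350649
  f'(1.115385) = 12.424556
  x_2 = 1.115385 - 6.350649/12.424556 = 0.604248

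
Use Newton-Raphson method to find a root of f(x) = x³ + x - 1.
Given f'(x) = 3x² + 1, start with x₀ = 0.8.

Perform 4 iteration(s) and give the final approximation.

f(x) = x³ + x - 1
f'(x) = 3x² + 1
x₀ = 0.8

Newton-Raphson formula: x_{n+1} = x_n - f(x_n)/f'(x_n)

Iteration 1:
  f(0.800000) = 0.312000
  f'(0.800000) = 2.920000
  x_1 = 0.800000 - 0.312000/2.920000 = 0.693151
Iteration 2:
  f(0.693151) = 0.026180
  f'(0.693151) = 2.441374
  x_2 = 0.693151 - 0.026180/2.441374 = 0.682427
Iteration 3:
  f(0.682427) = 0.000238
  f'(0.682427) = 2.397120
  x_3 = 0.682427 - 0.000238/2.397120 = 0.682328
Iteration 4:
  f(0.682328) = 0.000000
  f'(0.682328) = 2.396714
  x_4 = 0.682328 - 0.000000/2.396714 = 0.682328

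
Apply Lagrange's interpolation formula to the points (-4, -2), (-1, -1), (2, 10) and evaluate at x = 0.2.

Lagrange interpolation formula:
P(x) = Σ yᵢ × Lᵢ(x)
where Lᵢ(x) = Π_{j≠i} (x - xⱼ)/(xᵢ - xⱼ)

L_0(0.2) = (0.2 - (-1))/(-4 - (-1)) × (0.2 - 2)/(-4 - 2) = -0.120000
L_1(0.2) = (0.2 - (-4))/(-1 - (-4)) × (0.2 - 2)/(-1 - 2) = 0.840000
L_2(0.2) = (0.2 - (-4))/(2 - (-4)) × (0.2 - (-1))/(2 - (-1)) = 0.280000

P(0.2) = (-2)×L_0(0.2) + (-1)×L_1(0.2) + 10×L_2(0.2)
P(0.2) = 2.200000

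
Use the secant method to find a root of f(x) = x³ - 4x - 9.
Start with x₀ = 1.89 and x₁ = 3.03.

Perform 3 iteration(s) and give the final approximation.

f(x) = x³ - 4x - 9
x₀ = 1.89, x₁ = 3.03

Secant formula: x_{n+1} = x_n - f(x_n)(x_n - x_{n-1})/(f(x_n) - f(x_{n-1}))

Iteration 1:
  f(1.890000) = -9.808731
  f(3.030000) = 6.698127
  x_2 = 3.030000 - 6.698127×(3.030000 - 1.890000)/(6.698127 - (-9.808731))
       = 2.567413
Iteration 2:
  f(3.030000) = 6.698127
  f(2.567413) = -2.346275
  x_3 = 2.567413 - (-2.346275)×(2.567413 - 3.030000)/(-2.346275 - 6.698127)
       = 2.687416
Iteration 3:
  f(2.567413) = -2.346275
  f(2.687416) = -0.340599
  x_4 = 2.687416 - (-0.340599)×(2.687416 - 2.567413)/(-0.340599 - (-2.346275))
       = 2.707794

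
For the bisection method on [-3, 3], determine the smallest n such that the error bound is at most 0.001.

We need (b-a)/2^n ≤ 0.001
(3 - (-3))/2^n ≤ 0.001
6/2^n ≤ 0.001
2^n ≥ 6000
n ≥ log₂(6000) = 12.55
n ≥ 13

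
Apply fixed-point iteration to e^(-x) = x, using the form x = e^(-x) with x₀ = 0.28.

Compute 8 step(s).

Equation: e^(-x) = x
Fixed-point form: x = e^(-x)
x₀ = 0.28

x_1 = g(0.280000) = 0.755784
x_2 = g(0.755784) = 0.469642
x_3 = g(0.469642) = 0.625226
x_4 = g(0.625226) = 0.535141
x_5 = g(0.535141) = 0.585587
x_6 = g(0.585587) = 0.556779
x_7 = g(0.556779) = 0.573052
x_8 = g(0.573052) = 0.563802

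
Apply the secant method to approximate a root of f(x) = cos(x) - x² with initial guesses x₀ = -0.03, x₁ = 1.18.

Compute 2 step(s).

f(x) = cos(x) - x²
x₀ = -0.03, x₁ = 1.18

Secant formula: x_{n+1} = x_n - f(x_n)(x_n - x_{n-1})/(f(x_n) - f(x_{n-1}))

Iteration 1:
  f(-0.030000) = 0.998650
  f(1.180000) = -1.011475
  x_2 = 1.180000 - (-1.011475)×(1.180000 - (-0.030000))/(-1.011475 - 0.998650)
       = 0.571140
Iteration 2:
  f(1.180000) = -1.011475
  f(0.571140) = 0.515084
  x_3 = 0.571140 - 0.515084×(0.571140 - 1.180000)/(0.515084 - (-1.011475))
       = 0.776579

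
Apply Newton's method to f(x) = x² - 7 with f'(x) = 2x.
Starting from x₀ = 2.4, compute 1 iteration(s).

f(x) = x² - 7
f'(x) = 2x
x₀ = 2.4

Newton-Raphson formula: x_{n+1} = x_n - f(x_n)/f'(x_n)

Iteration 1:
  f(2.400000) = -1.240000
  f'(2.400000) = 4.800000
  x_1 = 2.400000 - (-1.240000)/4.800000 = 2.658333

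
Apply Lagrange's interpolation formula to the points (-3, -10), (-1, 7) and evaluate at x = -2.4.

Lagrange interpolation formula:
P(x) = Σ yᵢ × Lᵢ(x)
where Lᵢ(x) = Π_{j≠i} (x - xⱼ)/(xᵢ - xⱼ)

L_0(-2.4) = (-2.4 - (-1))/(-3 - (-1)) = 0.700000
L_1(-2.4) = (-2.4 - (-3))/(-1 - (-3)) = 0.300000

P(-2.4) = (-10)×L_0(-2.4) + 7×L_1(-2.4)
P(-2.4) = -4.900000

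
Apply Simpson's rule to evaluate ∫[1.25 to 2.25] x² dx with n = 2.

f(x) = x²
a = 1.25, b = 2.25, n = 2
h = (b - a)/n = 0.500000

Simpson's rule: (h/3)[f(x₀) + 4f(x₁) + 2f(x₂) + ... + f(xₙ)]

x_0 = 1.2500, f(x_0) = 1.562500, coefficient = 1
x_1 = 1.7500, f(x_1) = 3.062500, coefficient = 4
x_2 = 2.2500, f(x_2) = 5.062500, coefficient = 1

I ≈ (0.500000/3) × 18.875000 = 3.145833
Exact value: 3.145833
Error: 0.000000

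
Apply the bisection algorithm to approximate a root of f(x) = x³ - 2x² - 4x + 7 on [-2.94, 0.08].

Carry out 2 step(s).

f(x) = x³ - 2x² - 4x + 7
Initial interval: [-2.94, 0.08]

Iteration 1:
  c_1 = (-2.940000 + 0.080000)/2 = -1.430000
  f(c_1) = f(-1.430000) = 5.705993
  f(a) × f(c) < 0, new interval: [-2.940000, -1.430000]
Iteration 2:
  c_2 = (-2.940000 + (-1.430000))/2 = -2.185000
  f(c_2) = f(-2.185000) = -4.240132
  f(a) × f(c) ≥ 0, new interval: [-2.185000, -1.430000]

After 2 iteration(s), the approximation is c_2 = -2.185000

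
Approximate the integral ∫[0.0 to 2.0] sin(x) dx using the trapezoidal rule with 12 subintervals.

f(x) = sin(x)
a = 0.0, b = 2.0, n = 12
h = (b - a)/n = 0.166667

Trapezoidal rule: (h/2)[f(x₀) + 2f(x₁) + 2f(x₂) + ... + f(xₙ)]

x_0 = 0.0000, f(x_0) = 0.000000, coefficient = 1
x_1 = 0.1667, f(x_1) = 0.165896, coefficient = 2
x_2 = 0.3333, f(x_2) = 0.327195, coefficient = 2
x_3 = 0.5000, f(x_3) = 0.479426, coefficient = 2
x_4 = 0.6667, f(x_4) = 0.618370, coefficient = 2
x_5 = 0.8333, f(x_5) = 0.740177, coefficient = 2
x_6 = 1.0000, f(x_6) = 0.841471, coefficient = 2
x_7 = 1.1667, f(x_7) = 0.919445, coefficient = 2
x_8 = 1.3333, f(x_8) = 0.971938, coefficient = 2
x_9 = 1.5000, f(x_9) = 0.997495, coefficient = 2
x_10 = 1.6667, f(x_10) = 0.995408, coefficient = 2
x_11 = 1.8333, f(x_11) = 0.965735, coefficient = 2
x_12 = 2.0000, f(x_12) = 0.909297, coefficient = 1

I ≈ (0.166667/2) × 16.954406 = 1.412867
Exact value: 1.416147
Error: 0.003280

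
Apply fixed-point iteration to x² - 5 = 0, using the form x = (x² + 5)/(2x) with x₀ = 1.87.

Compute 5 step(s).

Equation: x² - 5 = 0
Fixed-point form: x = (x² + 5)/(2x)
x₀ = 1.87

x_1 = g(1.870000) = 2.271898
x_2 = g(2.271898) = 2.236351
x_3 = g(2.236351) = 2.236068
x_4 = g(2.236068) = 2.236068
x_5 = g(2.236068) = 2.236068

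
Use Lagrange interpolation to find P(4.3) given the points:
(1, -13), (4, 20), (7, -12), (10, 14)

Lagrange interpolation formula:
P(x) = Σ yᵢ × Lᵢ(x)
where Lᵢ(x) = Π_{j≠i} (x - xⱼ)/(xᵢ - xⱼ)

L_0(4.3) = (4.3 - 4)/(1 - 4) × (4.3 - 7)/(1 - 7) × (4.3 - 10)/(1 - 10) = -0.028500
L_1(4.3) = (4.3 - 1)/(4 - 1) × (4.3 - 7)/(4 - 7) × (4.3 - 10)/(4 - 10) = 0.940500
L_2(4.3) = (4.3 - 1)/(7 - 1) × (4.3 - 4)/(7 - 4) × (4.3 - 10)/(7 - 10) = 0.104500
L_3(4.3) = (4.3 - 1)/(10 - 1) × (4.3 - 4)/(10 - 4) × (4.3 - 7)/(10 - 7) = -0.016500

P(4.3) = (-13)×L_0(4.3) + 20×L_1(4.3) + (-12)×L_2(4.3) + 14×L_3(4.3)
P(4.3) = 17.695500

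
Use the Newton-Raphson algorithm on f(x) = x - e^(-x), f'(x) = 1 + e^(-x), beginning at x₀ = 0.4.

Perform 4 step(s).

f(x) = x - e^(-x)
f'(x) = 1 + e^(-x)
x₀ = 0.4

Newton-Raphson formula: x_{n+1} = x_n - f(x_n)/f'(x_n)

Iteration 1:
  f(0.400000) = -0.270320
  f'(0.400000) = 1.670320
  x_1 = 0.400000 - (-0.270320)/1.670320 = 0.561837
Iteration 2:
  f(0.561837) = -0.008323
  f'(0.561837) = 1.570161
  x_2 = 0.561837 - (-0.008323)/1.570161 = 0.567138
Iteration 3:
  f(0.567138) = -0.000008
  f'(0.567138) = 1.567146
  x_3 = 0.567138 - (-0.000008)/1.567146 = 0.567143
Iteration 4:
  f(0.567143) = 0.000000
  f'(0.567143) = 1.567143
  x_4 = 0.567143 - 0.000000/1.567143 = 0.567143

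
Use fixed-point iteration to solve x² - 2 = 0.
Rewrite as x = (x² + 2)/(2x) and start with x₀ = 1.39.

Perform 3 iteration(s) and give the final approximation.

Equation: x² - 2 = 0
Fixed-point form: x = (x² + 2)/(2x)
x₀ = 1.39

x_1 = g(1.390000) = 1.414424
x_2 = g(1.414424) = 1.414214
x_3 = g(1.414214) = 1.414214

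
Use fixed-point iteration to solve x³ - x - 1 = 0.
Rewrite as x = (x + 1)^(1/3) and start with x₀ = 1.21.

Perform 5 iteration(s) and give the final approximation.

Equation: x³ - x - 1 = 0
Fixed-point form: x = (x + 1)^(1/3)
x₀ = 1.21

x_1 = g(1.210000) = 1.302559
x_2 = g(1.302559) = 1.320496
x_3 = g(1.320496) = 1.323915
x_4 = g(1.323915) = 1.324566
x_5 = g(1.324566) = 1.324689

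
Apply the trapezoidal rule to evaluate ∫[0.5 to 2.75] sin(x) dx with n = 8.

f(x) = sin(x)
a = 0.5, b = 2.75, n = 8
h = (b - a)/n = 0.281250

Trapezoidal rule: (h/2)[f(x₀) + 2f(x₁) + 2f(x₂) + ... + f(xₙ)]

x_0 = 0.5000, f(x_0) = 0.479426, coefficient = 1
x_1 = 0.7812, f(x_1) = 0.704168, coefficient = 2
x_2 = 1.0625, f(x_2) = 0.873575, coefficient = 2
x_3 = 1.3438, f(x_3) = 0.974336, coefficient = 2
x_4 = 1.6250, f(x_4) = 0.998531, coefficient = 2
x_5 = 1.9062, f(x_5) = 0.944261, coefficient = 2
x_6 = 2.1875, f(x_6) = 0.815789, coefficient = 2
x_7 = 2.4688, f(x_7) = 0.623212, coefficient = 2
x_8 = 2.7500, f(x_8) = 0.381661, coefficient = 1

I ≈ (0.281250/2) × 12.728829 = 1.789992
Exact value: 1.801885
Error: 0.011893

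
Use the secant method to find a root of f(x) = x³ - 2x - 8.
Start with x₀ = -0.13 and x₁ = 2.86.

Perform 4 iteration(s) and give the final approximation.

f(x) = x³ - 2x - 8
x₀ = -0.13, x₁ = 2.86

Secant formula: x_{n+1} = x_n - f(x_n)(x_n - x_{n-1})/(f(x_n) - f(x_{n-1}))

Iteration 1:
  f(-0.130000) = -7.742197
  f(2.860000) = 9.673656
  x_2 = 2.860000 - 9.673656×(2.860000 - (-0.130000))/(9.673656 - (-7.742197))
       = 1.199201
Iteration 2:
  f(2.860000) = 9.673656
  f(1.199201) = -8.673851
  x_3 = 1.199201 - (-8.673851)×(1.199201 - 2.860000)/(-8.673851 - 9.673656)
       = 1.984350
Iteration 3:
  f(1.199201) = -8.673851
  f(1.984350) = -4.155036
  x_4 = 1.984350 - (-4.155036)×(1.984350 - 1.199201)/(-4.155036 - (-8.673851))
       = 2.706292
Iteration 4:
  f(1.984350) = -4.155036
  f(2.706292) = 6.408336
  x_5 = 2.706292 - 6.408336×(2.706292 - 1.984350)/(6.408336 - (-4.155036))
       = 2.268321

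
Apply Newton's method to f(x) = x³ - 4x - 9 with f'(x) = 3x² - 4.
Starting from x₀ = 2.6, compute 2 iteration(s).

f(x) = x³ - 4x - 9
f'(x) = 3x² - 4
x₀ = 2.6

Newton-Raphson formula: x_{n+1} = x_n - f(x_n)/f'(x_n)

Iteration 1:
  f(2.600000) = -1.824000
  f'(2.600000) = 16.280000
  x_1 = 2.600000 - (-1.824000)/16.280000 = 2.712039
Iteration 2:
  f(2.712039) = 0.099318
  f'(2.712039) = 18.065472
  x_2 = 2.712039 - 0.099318/18.065472 = 2.706542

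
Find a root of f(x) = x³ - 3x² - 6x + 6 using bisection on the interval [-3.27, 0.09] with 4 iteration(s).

f(x) = x³ - 3x² - 6x + 6
Initial interval: [-3.27, 0.09]

Iteration 1:
  c_1 = (-3.270000 + 0.090000)/2 = -1.590000
  f(c_1) = f(-1.590000) = 3.936021
  f(a) × f(c) < 0, new interval: [-3.270000, -1.590000]
Iteration 2:
  c_2 = (-3.270000 + (-1.590000))/2 = -2.430000
  f(c_2) = f(-2.430000) = -11.483607
  f(a) × f(c) ≥ 0, new interval: [-2.430000, -1.590000]
Iteration 3:
  c_3 = (-2.430000 + (-1.590000))/2 = -2.010000
  f(c_3) = f(-2.010000) = -2.180901
  f(a) × f(c) ≥ 0, new interval: [-2.010000, -1.590000]
Iteration 4:
  c_4 = (-2.010000 + (-1.590000))/2 = -1.800000
  f(c_4) = f(-1.800000) = 1.248000
  f(a) × f(c) < 0, new interval: [-2.010000, -1.800000]

After 4 iteration(s), the approximation is c_4 = -1.800000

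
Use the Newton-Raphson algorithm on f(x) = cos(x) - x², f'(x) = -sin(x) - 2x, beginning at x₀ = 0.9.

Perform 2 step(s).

f(x) = cos(x) - x²
f'(x) = -sin(x) - 2x
x₀ = 0.9

Newton-Raphson formula: x_{n+1} = x_n - f(x_n)/f'(x_n)

Iteration 1:
  f(0.900000) = -0.188390
  f'(0.900000) = -2.583327
  x_1 = 0.900000 - (-0.188390)/(-2.583327) = 0.827075
Iteration 2:
  f(0.827075) = -0.007021
  f'(0.827075) = -2.390103
  x_2 = 0.827075 - (-0.007021)/(-2.390103) = 0.824137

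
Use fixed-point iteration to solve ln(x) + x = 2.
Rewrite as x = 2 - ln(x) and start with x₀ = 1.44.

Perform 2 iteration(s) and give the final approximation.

Equation: ln(x) + x = 2
Fixed-point form: x = 2 - ln(x)
x₀ = 1.44

x_1 = g(1.440000) = 1.635357
x_2 = g(1.635357) = 1.508139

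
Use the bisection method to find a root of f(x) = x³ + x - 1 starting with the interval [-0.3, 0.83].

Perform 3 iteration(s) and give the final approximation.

f(x) = x³ + x - 1
Initial interval: [-0.3, 0.83]

Iteration 1:
  c_1 = (-0.300000 + 0.830000)/2 = 0.265000
  f(c_1) = f(0.265000) = -0.716390
  f(a) × f(c) ≥ 0, new interval: [0.265000, 0.830000]
Iteration 2:
  c_2 = (0.265000 + 0.830000)/2 = 0.547500
  f(c_2) = f(0.547500) = -0.288383
  f(a) × f(c) ≥ 0, new interval: [0.547500, 0.830000]
Iteration 3:
  c_3 = (0.547500 + 0.830000)/2 = 0.688750
  f(c_3) = f(0.688750) = 0.015477
  f(a) × f(c) < 0, new interval: [0.547500, 0.688750]

After 3 iteration(s), the approximation is c_3 = 0.688750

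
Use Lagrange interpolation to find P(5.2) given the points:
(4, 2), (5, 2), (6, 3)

Lagrange interpolation formula:
P(x) = Σ yᵢ × Lᵢ(x)
where Lᵢ(x) = Π_{j≠i} (x - xⱼ)/(xᵢ - xⱼ)

L_0(5.2) = (5.2 - 5)/(4 - 5) × (5.2 - 6)/(4 - 6) = -0.080000
L_1(5.2) = (5.2 - 4)/(5 - 4) × (5.2 - 6)/(5 - 6) = 0.960000
L_2(5.2) = (5.2 - 4)/(6 - 4) × (5.2 - 5)/(6 - 5) = 0.120000

P(5.2) = 2×L_0(5.2) + 2×L_1(5.2) + 3×L_2(5.2)
P(5.2) = 2.120000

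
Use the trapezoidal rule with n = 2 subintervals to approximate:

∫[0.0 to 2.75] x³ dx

f(x) = x³
a = 0.0, b = 2.75, n = 2
h = (b - a)/n = 1.375000

Trapezoidal rule: (h/2)[f(x₀) + 2f(x₁) + 2f(x₂) + ... + f(xₙ)]

x_0 = 0.0000, f(x_0) = 0.000000, coefficient = 1
x_1 = 1.3750, f(x_1) = 2.599609, coefficient = 2
x_2 = 2.7500, f(x_2) = 20.796875, coefficient = 1

I ≈ (1.375000/2) × 25.996094 = 17.872314
Exact value: 14.297852
Error: 3.574463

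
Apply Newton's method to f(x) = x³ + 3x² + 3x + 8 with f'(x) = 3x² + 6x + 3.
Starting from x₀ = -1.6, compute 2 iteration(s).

f(x) = x³ + 3x² + 3x + 8
f'(x) = 3x² + 6x + 3
x₀ = -1.6

Newton-Raphson formula: x_{n+1} = x_n - f(x_n)/f'(x_n)

Iteration 1:
  f(-1.600000) = 6.784000
  f'(-1.600000) = 1.080000
  x_1 = -1.600000 - 6.784000/1.080000 = -7.881481
Iteration 2:
  f(-7.881481) = -318.871092
  f'(-7.881481) = 142.064362
  x_2 = -7.881481 - (-318.871092)/142.064362 = -5.636928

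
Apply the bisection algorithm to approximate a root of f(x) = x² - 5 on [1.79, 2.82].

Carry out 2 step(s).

f(x) = x² - 5
Initial interval: [1.79, 2.82]

Iteration 1:
  c_1 = (1.790000 + 2.820000)/2 = 2.305000
  f(c_1) = f(2.305000) = 0.313025
  f(a) × f(c) < 0, new interval: [1.790000, 2.305000]
Iteration 2:
  c_2 = (1.790000 + 2.305000)/2 = 2.047500
  f(c_2) = f(2.047500) = -0.807744
  f(a) × f(c) ≥ 0, new interval: [2.047500, 2.305000]

After 2 iteration(s), the approximation is c_2 = 2.047500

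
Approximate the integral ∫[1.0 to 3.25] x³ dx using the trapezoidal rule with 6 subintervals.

f(x) = x³
a = 1.0, b = 3.25, n = 6
h = (b - a)/n = 0.375000

Trapezoidal rule: (h/2)[f(x₀) + 2f(x₁) + 2f(x₂) + ... + f(xₙ)]

x_0 = 1.0000, f(x_0) = 1.000000, coefficient = 1
x_1 = 1.3750, f(x_1) = 2.599609, coefficient = 2
x_2 = 1.7500, f(x_2) = 5.359375, coefficient = 2
x_3 = 2.1250, f(x_3) = 9.595703, coefficient = 2
x_4 = 2.5000, f(x_4) = 15.625000, coefficient = 2
x_5 = 2.8750, f(x_5) = 23.763672, coefficient = 2
x_6 = 3.2500, f(x_6) = 34.328125, coefficient = 1

I ≈ (0.375000/2) × 149.214844 = 27.977783
Exact value: 27.641602
Error: 0.336182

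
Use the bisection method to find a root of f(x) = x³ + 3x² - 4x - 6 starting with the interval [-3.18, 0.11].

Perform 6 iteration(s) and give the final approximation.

f(x) = x³ + 3x² - 4x - 6
Initial interval: [-3.18, 0.11]

Iteration 1:
  c_1 = (-3.180000 + 0.110000)/2 = -1.535000
  f(c_1) = f(-1.535000) = 3.591870
  f(a) × f(c) ≥ 0, new interval: [-1.535000, 0.110000]
Iteration 2:
  c_2 = (-1.535000 + 0.110000)/2 = -0.712500
  f(c_2) = f(-0.712500) = -1.988736
  f(a) × f(c) < 0, new interval: [-1.535000, -0.712500]
Iteration 3:
  c_3 = (-1.535000 + (-0.712500))/2 = -1.123750
  f(c_3) = f(-1.123750) = 0.864355
  f(a) × f(c) ≥ 0, new interval: [-1.123750, -0.712500]
Iteration 4:
  c_4 = (-1.123750 + (-0.712500))/2 = -0.918125
  f(c_4) = f(-0.918125) = -0.572576
  f(a) × f(c) < 0, new interval: [-1.123750, -0.918125]
Iteration 5:
  c_5 = (-1.123750 + (-0.918125))/2 = -1.020938
  f(c_5) = f(-1.020938) = 0.146553
  f(a) × f(c) ≥ 0, new interval: [-1.020938, -0.918125]
Iteration 6:
  c_6 = (-1.020938 + (-0.918125))/2 = -0.969531
  f(c_6) = f(-0.969531) = -0.213253
  f(a) × f(c) < 0, new interval: [-1.020938, -0.969531]

After 6 iteration(s), the approximation is c_6 = -0.969531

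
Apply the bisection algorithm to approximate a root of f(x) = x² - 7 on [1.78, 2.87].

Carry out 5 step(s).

f(x) = x² - 7
Initial interval: [1.78, 2.87]

Iteration 1:
  c_1 = (1.780000 + 2.870000)/2 = 2.325000
  f(c_1) = f(2.325000) = -1.594375
  f(a) × f(c) ≥ 0, new interval: [2.325000, 2.870000]
Iteration 2:
  c_2 = (2.325000 + 2.870000)/2 = 2.597500
  f(c_2) = f(2.597500) = -0.252994
  f(a) × f(c) ≥ 0, new interval: [2.597500, 2.870000]
Iteration 3:
  c_3 = (2.597500 + 2.870000)/2 = 2.733750
  f(c_3) = f(2.733750) = 0.473389
  f(a) × f(c) < 0, new interval: [2.597500, 2.733750]
Iteration 4:
  c_4 = (2.597500 + 2.733750)/2 = 2.665625
  f(c_4) = f(2.665625) = 0.105557
  f(a) × f(c) < 0, new interval: [2.597500, 2.665625]
Iteration 5:
  c_5 = (2.597500 + 2.665625)/2 = 2.631563
  f(c_5) = f(2.631563) = -0.074879
  f(a) × f(c) ≥ 0, new interval: [2.631563, 2.665625]

After 5 iteration(s), the approximation is c_5 = 2.631563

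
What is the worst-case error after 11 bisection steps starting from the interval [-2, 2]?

Bisection error bound: |error| ≤ (b-a)/2^n
|error| ≤ (2 - (-2))/2^11 = 4/2^11
|error| ≤ 0.0019531250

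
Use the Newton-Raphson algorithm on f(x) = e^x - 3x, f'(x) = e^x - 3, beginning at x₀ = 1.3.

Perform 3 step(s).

f(x) = e^x - 3x
f'(x) = e^x - 3
x₀ = 1.3

Newton-Raphson formula: x_{n+1} = x_n - f(x_n)/f'(x_n)

Iteration 1:
  f(1.300000) = -0.230703
  f'(1.300000) = 0.669297
  x_1 = 1.300000 - (-0.230703)/0.669297 = 1.644695
Iteration 2:
  f(1.644695) = 0.245345
  f'(1.644695) = 2.179431
  x_2 = 1.644695 - 0.245345/2.179431 = 1.532122
Iteration 3:
  f(1.532122) = 0.031621
  f'(1.532122) = 1.627987
  x_3 = 1.532122 - 0.031621/1.627987 = 1.512699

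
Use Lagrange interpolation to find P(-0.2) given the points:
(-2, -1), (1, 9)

Lagrange interpolation formula:
P(x) = Σ yᵢ × Lᵢ(x)
where Lᵢ(x) = Π_{j≠i} (x - xⱼ)/(xᵢ - xⱼ)

L_0(-0.2) = (-0.2 - 1)/(-2 - 1) = 0.400000
L_1(-0.2) = (-0.2 - (-2))/(1 - (-2)) = 0.600000

P(-0.2) = (-1)×L_0(-0.2) + 9×L_1(-0.2)
P(-0.2) = 5.000000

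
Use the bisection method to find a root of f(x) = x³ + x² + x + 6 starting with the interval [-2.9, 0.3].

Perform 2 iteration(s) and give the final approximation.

f(x) = x³ + x² + x + 6
Initial interval: [-2.9, 0.3]

Iteration 1:
  c_1 = (-2.900000 + 0.300000)/2 = -1.300000
  f(c_1) = f(-1.300000) = 4.193000
  f(a) × f(c) < 0, new interval: [-2.900000, -1.300000]
Iteration 2:
  c_2 = (-2.900000 + (-1.300000))/2 = -2.100000
  f(c_2) = f(-2.100000) = -0.951000
  f(a) × f(c) ≥ 0, new interval: [-2.100000, -1.300000]

After 2 iteration(s), the approximation is c_2 = -2.100000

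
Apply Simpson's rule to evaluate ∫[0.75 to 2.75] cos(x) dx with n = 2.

f(x) = cos(x)
a = 0.75, b = 2.75, n = 2
h = (b - a)/n = 1.000000

Simpson's rule: (h/3)[f(x₀) + 4f(x₁) + 2f(x₂) + ... + f(xₙ)]

x_0 = 0.7500, f(x_0) = 0.731689, coefficient = 1
x_1 = 1.7500, f(x_1) = -0.178246, coefficient = 4
x_2 = 2.7500, f(x_2) = -0.924302, coefficient = 1

I ≈ (1.000000/3) × -0.905598 = -0.301866
Exact value: -0.299978
Error: 0.001888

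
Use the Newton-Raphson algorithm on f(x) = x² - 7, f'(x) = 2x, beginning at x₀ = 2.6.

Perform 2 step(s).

f(x) = x² - 7
f'(x) = 2x
x₀ = 2.6

Newton-Raphson formula: x_{n+1} = x_n - f(x_n)/f'(x_n)

Iteration 1:
  f(2.600000) = -0.240000
  f'(2.600000) = 5.200000
  x_1 = 2.600000 - (-0.240000)/5.200000 = 2.646154
Iteration 2:
  f(2.646154) = 0.002130
  f'(2.646154) = 5.292308
  x_2 = 2.646154 - 0.002130/5.292308 = 2.645751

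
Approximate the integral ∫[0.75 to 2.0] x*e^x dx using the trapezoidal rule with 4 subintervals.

f(x) = x*e^x
a = 0.75, b = 2.0, n = 4
h = (b - a)/n = 0.312500

Trapezoidal rule: (h/2)[f(x₀) + 2f(x₁) + 2f(x₂) + ... + f(xₙ)]

x_0 = 0.7500, f(x_0) = 1.587750, coefficient = 1
x_1 = 1.0625, f(x_1) = 3.074446, coefficient = 2
x_2 = 1.3750, f(x_2) = 5.438230, coefficient = 2
x_3 = 1.6875, f(x_3) = 9.122539, coefficient = 2
x_4 = 2.0000, f(x_4) = 14.778112, coefficient = 1

I ≈ (0.312500/2) × 51.636292 = 8.068171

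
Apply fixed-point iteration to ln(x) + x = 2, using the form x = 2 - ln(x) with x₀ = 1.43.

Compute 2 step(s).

Equation: ln(x) + x = 2
Fixed-point form: x = 2 - ln(x)
x₀ = 1.43

x_1 = g(1.430000) = 1.642326
x_2 = g(1.642326) = 1.503887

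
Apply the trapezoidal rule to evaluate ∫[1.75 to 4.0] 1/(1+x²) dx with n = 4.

f(x) = 1/(1+x²)
a = 1.75, b = 4.0, n = 4
h = (b - a)/n = 0.562500

Trapezoidal rule: (h/2)[f(x₀) + 2f(x₁) + 2f(x₂) + ... + f(xₙ)]

x_0 = 1.7500, f(x_0) = 0.246154, coefficient = 1
x_1 = 2.3125, f(x_1) = 0.157538, coefficient = 2
x_2 = 2.8750, f(x_2) = 0.107926, coefficient = 2
x_3 = 3.4375, f(x_3) = 0.078025, coefficient = 2
x_4 = 4.0000, f(x_4) = 0.058824, coefficient = 1

I ≈ (0.562500/2) × 0.991956 = 0.278988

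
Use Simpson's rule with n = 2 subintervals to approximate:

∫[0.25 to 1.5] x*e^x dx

f(x) = x*e^x
a = 0.25, b = 1.5, n = 2
h = (b - a)/n = 0.625000

Simpson's rule: (h/3)[f(x₀) + 4f(x₁) + 2f(x₂) + ... + f(xₙ)]

x_0 = 0.2500, f(x_0) = 0.321006, coefficient = 1
x_1 = 0.8750, f(x_1) = 2.099016, coefficient = 4
x_2 = 1.5000, f(x_2) = 6.722534, coefficient = 1

I ≈ (0.625000/3) × 15.439603 = 3.216584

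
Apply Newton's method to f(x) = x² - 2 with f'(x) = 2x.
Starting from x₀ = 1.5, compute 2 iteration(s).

f(x) = x² - 2
f'(x) = 2x
x₀ = 1.5

Newton-Raphson formula: x_{n+1} = x_n - f(x_n)/f'(x_n)

Iteration 1:
  f(1.500000) = 0.250000
  f'(1.500000) = 3.000000
  x_1 = 1.500000 - 0.250000/3.000000 = 1.416667
Iteration 2:
  f(1.416667) = 0.006944
  f'(1.416667) = 2.833333
  x_2 = 1.416667 - 0.006944/2.833333 = 1.414216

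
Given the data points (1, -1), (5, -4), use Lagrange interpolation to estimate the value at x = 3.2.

Lagrange interpolation formula:
P(x) = Σ yᵢ × Lᵢ(x)
where Lᵢ(x) = Π_{j≠i} (x - xⱼ)/(xᵢ - xⱼ)

L_0(3.2) = (3.2 - 5)/(1 - 5) = 0.450000
L_1(3.2) = (3.2 - 1)/(5 - 1) = 0.550000

P(3.2) = (-1)×L_0(3.2) + (-4)×L_1(3.2)
P(3.2) = -2.650000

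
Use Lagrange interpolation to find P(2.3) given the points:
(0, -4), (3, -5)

Lagrange interpolation formula:
P(x) = Σ yᵢ × Lᵢ(x)
where Lᵢ(x) = Π_{j≠i} (x - xⱼ)/(xᵢ - xⱼ)

L_0(2.3) = (2.3 - 3)/(0 - 3) = 0.233333
L_1(2.3) = (2.3 - 0)/(3 - 0) = 0.766667

P(2.3) = (-4)×L_0(2.3) + (-5)×L_1(2.3)
P(2.3) = -4.766667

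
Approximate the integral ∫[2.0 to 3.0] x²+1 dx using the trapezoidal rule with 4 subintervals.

f(x) = x²+1
a = 2.0, b = 3.0, n = 4
h = (b - a)/n = 0.250000

Trapezoidal rule: (h/2)[f(x₀) + 2f(x₁) + 2f(x₂) + ... + f(xₙ)]

x_0 = 2.0000, f(x_0) = 5.000000, coefficient = 1
x_1 = 2.2500, f(x_1) = 6.062500, coefficient = 2
x_2 = 2.5000, f(x_2) = 7.250000, coefficient = 2
x_3 = 2.7500, f(x_3) = 8.562500, coefficient = 2
x_4 = 3.0000, f(x_4) = 10.000000, coefficient = 1

I ≈ (0.250000/2) × 58.750000 = 7.343750
Exact value: 7.333333
Error: 0.010417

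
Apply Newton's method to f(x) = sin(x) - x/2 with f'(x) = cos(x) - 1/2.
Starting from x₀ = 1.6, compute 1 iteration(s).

f(x) = sin(x) - x/2
f'(x) = cos(x) - 1/2
x₀ = 1.6

Newton-Raphson formula: x_{n+1} = x_n - f(x_n)/f'(x_n)

Iteration 1:
  f(1.600000) = 0.199574
  f'(1.600000) = -0.529200
  x_1 = 1.600000 - 0.199574/(-0.529200) = 1.977124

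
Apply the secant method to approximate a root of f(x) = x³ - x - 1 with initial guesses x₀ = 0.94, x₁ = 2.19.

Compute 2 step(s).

f(x) = x³ - x - 1
x₀ = 0.94, x₁ = 2.19

Secant formula: x_{n+1} = x_n - f(x_n)(x_n - x_{n-1})/(f(x_n) - f(x_{n-1}))

Iteration 1:
  f(0.940000) = -1.109416
  f(2.190000) = 7.313459
  x_2 = 2.190000 - 7.313459×(2.190000 - 0.940000)/(7.313459 - (-1.109416))
       = 1.104643
Iteration 2:
  f(2.190000) = 7.313459
  f(1.104643) = -0.756717
  x_3 = 1.104643 - (-0.756717)×(1.104643 - 2.190000)/(-0.756717 - 7.313459)
       = 1.206414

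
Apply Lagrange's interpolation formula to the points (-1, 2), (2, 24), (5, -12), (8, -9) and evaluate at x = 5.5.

Lagrange interpolation formula:
P(x) = Σ yᵢ × Lᵢ(x)
where Lᵢ(x) = Π_{j≠i} (x - xⱼ)/(xᵢ - xⱼ)

L_0(5.5) = (5.5 - 2)/(-1 - 2) × (5.5 - 5)/(-1 - 5) × (5.5 - 8)/(-1 - 8) = 0.027006
L_1(5.5) = (5.5 - (-1))/(2 - (-1)) × (5.5 - 5)/(2 - 5) × (5.5 - 8)/(2 - 8) = -0.150463
L_2(5.5) = (5.5 - (-1))/(5 - (-1)) × (5.5 - 2)/(5 - 2) × (5.5 - 8)/(5 - 8) = 1.053241
L_3(5.5) = (5.5 - (-1))/(8 - (-1)) × (5.5 - 2)/(8 - 2) × (5.5 - 5)/(8 - 5) = 0.070216

P(5.5) = 2×L_0(5.5) + 24×L_1(5.5) + (-12)×L_2(5.5) + (-9)×L_3(5.5)
P(5.5) = -16.827932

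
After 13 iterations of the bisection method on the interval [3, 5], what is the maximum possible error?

Bisection error bound: |error| ≤ (b-a)/2^n
|error| ≤ (5 - 3)/2^13 = 2/2^13
|error| ≤ 0.0002441406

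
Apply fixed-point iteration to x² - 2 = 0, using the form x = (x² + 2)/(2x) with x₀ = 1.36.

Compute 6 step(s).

Equation: x² - 2 = 0
Fixed-point form: x = (x² + 2)/(2x)
x₀ = 1.36

x_1 = g(1.360000) = 1.415294
x_2 = g(1.415294) = 1.414214
x_3 = g(1.414214) = 1.414214
x_4 = g(1.414214) = 1.414214
x_5 = g(1.414214) = 1.414214
x_6 = g(1.414214) = 1.414214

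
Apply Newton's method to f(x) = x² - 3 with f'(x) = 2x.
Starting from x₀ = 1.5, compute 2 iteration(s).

f(x) = x² - 3
f'(x) = 2x
x₀ = 1.5

Newton-Raphson formula: x_{n+1} = x_n - f(x_n)/f'(x_n)

Iteration 1:
  f(1.500000) = -0.750000
  f'(1.500000) = 3.000000
  x_1 = 1.500000 - (-0.750000)/3.000000 = 1.750000
Iteration 2:
  f(1.750000) = 0.062500
  f'(1.750000) = 3.500000
  x_2 = 1.750000 - 0.062500/3.500000 = 1.732143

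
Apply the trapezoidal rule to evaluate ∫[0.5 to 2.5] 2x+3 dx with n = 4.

f(x) = 2x+3
a = 0.5, b = 2.5, n = 4
h = (b - a)/n = 0.500000

Trapezoidal rule: (h/2)[f(x₀) + 2f(x₁) + 2f(x₂) + ... + f(xₙ)]

x_0 = 0.5000, f(x_0) = 4.000000, coefficient = 1
x_1 = 1.0000, f(x_1) = 5.000000, coefficient = 2
x_2 = 1.5000, f(x_2) = 6.000000, coefficient = 2
x_3 = 2.0000, f(x_3) = 7.000000, coefficient = 2
x_4 = 2.5000, f(x_4) = 8.000000, coefficient = 1

I ≈ (0.500000/2) × 48.000000 = 12.000000
Exact value: 12.000000
Error: 0.000000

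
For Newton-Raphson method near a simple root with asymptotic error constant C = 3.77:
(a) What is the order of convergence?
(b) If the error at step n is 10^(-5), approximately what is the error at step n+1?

(a) Newton-Raphson has quadratic (order 2) convergence near simple roots.
    This means |e_{n+1}| ≈ C|e_n|².

(b) With |e_n| = 10^(-5) and C = 3.77:
    |e_{n+1}| ≈ 3.77 × (10^(-5))² = 3.77 × 10^(-10)

(a) 2 (quadratic); (b) |e_{n+1}| ≈ 3.770e-10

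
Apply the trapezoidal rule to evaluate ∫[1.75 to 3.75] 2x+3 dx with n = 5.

f(x) = 2x+3
a = 1.75, b = 3.75, n = 5
h = (b - a)/n = 0.400000

Trapezoidal rule: (h/2)[f(x₀) + 2f(x₁) + 2f(x₂) + ... + f(xₙ)]

x_0 = 1.7500, f(x_0) = 6.500000, coefficient = 1
x_1 = 2.1500, f(x_1) = 7.300000, coefficient = 2
x_2 = 2.5500, f(x_2) = 8.100000, coefficient = 2
x_3 = 2.9500, f(x_3) = 8.900000, coefficient = 2
x_4 = 3.3500, f(x_4) = 9.700000, coefficient = 2
x_5 = 3.7500, f(x_5) = 10.500000, coefficient = 1

I ≈ (0.400000/2) × 85.000000 = 17.000000
Exact value: 17.000000
Error: 0.000000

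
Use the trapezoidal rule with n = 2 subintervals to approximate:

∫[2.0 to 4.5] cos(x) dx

f(x) = cos(x)
a = 2.0, b = 4.5, n = 2
h = (b - a)/n = 1.250000

Trapezoidal rule: (h/2)[f(x₀) + 2f(x₁) + 2f(x₂) + ... + f(xₙ)]

x_0 = 2.0000, f(x_0) = -0.416147, coefficient = 1
x_1 = 3.2500, f(x_1) = -0.994130, coefficient = 2
x_2 = 4.5000, f(x_2) = -0.210796, coefficient = 1

I ≈ (1.250000/2) × -2.615202 = -1.634501
Exact value: -1.886828
Error: 0.252326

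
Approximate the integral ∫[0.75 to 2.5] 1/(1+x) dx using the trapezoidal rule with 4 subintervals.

f(x) = 1/(1+x)
a = 0.75, b = 2.5, n = 4
h = (b - a)/n = 0.437500

Trapezoidal rule: (h/2)[f(x₀) + 2f(x₁) + 2f(x₂) + ... + f(xₙ)]

x_0 = 0.7500, f(x_0) = 0.571429, coefficient = 1
x_1 = 1.1875, f(x_1) = 0.457143, coefficient = 2
x_2 = 1.6250, f(x_2) = 0.380952, coefficient = 2
x_3 = 2.0625, f(x_3) = 0.326531, coefficient = 2
x_4 = 2.5000, f(x_4) = 0.285714, coefficient = 1

I ≈ (0.437500/2) × 3.186395 = 0.697024
Exact value: 0.693147
Error: 0.003877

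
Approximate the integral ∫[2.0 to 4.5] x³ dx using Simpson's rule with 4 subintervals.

f(x) = x³
a = 2.0, b = 4.5, n = 4
h = (b - a)/n = 0.625000

Simpson's rule: (h/3)[f(x₀) + 4f(x₁) + 2f(x₂) + ... + f(xₙ)]

x_0 = 2.0000, f(x_0) = 8.000000, coefficient = 1
x_1 = 2.6250, f(x_1) = 18.087891, coefficient = 4
x_2 = 3.2500, f(x_2) = 34.328125, coefficient = 2
x_3 = 3.8750, f(x_3) = 58.185547, coefficient = 4
x_4 = 4.5000, f(x_4) = 91.125000, coefficient = 1

I ≈ (0.625000/3) × 472.875000 = 98.515625
Exact value: 98.515625
Error: 0.000000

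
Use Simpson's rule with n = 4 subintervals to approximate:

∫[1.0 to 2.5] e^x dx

f(x) = e^x
a = 1.0, b = 2.5, n = 4
h = (b - a)/n = 0.375000

Simpson's rule: (h/3)[f(x₀) + 4f(x₁) + 2f(x₂) + ... + f(xₙ)]

x_0 = 1.0000, f(x_0) = 2.718282, coefficient = 1
x_1 = 1.3750, f(x_1) = 3.955077, coefficient = 4
x_2 = 1.7500, f(x_2) = 5.754603, coefficient = 2
x_3 = 2.1250, f(x_3) = 8.372897, coefficient = 4
x_4 = 2.5000, f(x_4) = 12.182494, coefficient = 1

I ≈ (0.375000/3) × 75.721878 = 9.465235
Exact value: 9.464212
Error: 0.001023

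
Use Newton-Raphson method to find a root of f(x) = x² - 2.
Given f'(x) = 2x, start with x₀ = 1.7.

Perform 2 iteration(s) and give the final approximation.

f(x) = x² - 2
f'(x) = 2x
x₀ = 1.7

Newton-Raphson formula: x_{n+1} = x_n - f(x_n)/f'(x_n)

Iteration 1:
  f(1.700000) = 0.890000
  f'(1.700000) = 3.400000
  x_1 = 1.700000 - 0.890000/3.400000 = 1.438235
Iteration 2:
  f(1.438235) = 0.068521
  f'(1.438235) = 2.876471
  x_2 = 1.438235 - 0.068521/2.876471 = 1.414414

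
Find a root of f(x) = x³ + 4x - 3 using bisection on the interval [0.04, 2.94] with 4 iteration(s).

f(x) = x³ + 4x - 3
Initial interval: [0.04, 2.94]

Iteration 1:
  c_1 = (0.040000 + 2.940000)/2 = 1.490000
  f(c_1) = f(1.490000) = 6.267949
  f(a) × f(c) < 0, new interval: [0.040000, 1.490000]
Iteration 2:
  c_2 = (0.040000 + 1.490000)/2 = 0.765000
  f(c_2) = f(0.765000) = 0.507697
  f(a) × f(c) < 0, new interval: [0.040000, 0.765000]
Iteration 3:
  c_3 = (0.040000 + 0.765000)/2 = 0.402500
  f(c_3) = f(0.402500) = -1.324792
  f(a) × f(c) ≥ 0, new interval: [0.402500, 0.765000]
Iteration 4:
  c_4 = (0.402500 + 0.765000)/2 = 0.583750
  f(c_4) = f(0.583750) = -0.466079
  f(a) × f(c) ≥ 0, new interval: [0.583750, 0.765000]

After 4 iteration(s), the approximation is c_4 = 0.583750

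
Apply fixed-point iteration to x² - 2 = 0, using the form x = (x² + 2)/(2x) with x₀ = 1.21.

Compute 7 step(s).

Equation: x² - 2 = 0
Fixed-point form: x = (x² + 2)/(2x)
x₀ = 1.21

x_1 = g(1.210000) = 1.431446
x_2 = g(1.431446) = 1.414317
x_3 = g(1.414317) = 1.414214
x_4 = g(1.414214) = 1.414214
x_5 = g(1.414214) = 1.414214
x_6 = g(1.414214) = 1.414214
x_7 = g(1.414214) = 1.414214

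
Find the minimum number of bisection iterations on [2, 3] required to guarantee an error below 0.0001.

We need (b-a)/2^n ≤ 0.0001
(3 - 2)/2^n ≤ 0.0001
1/2^n ≤ 0.0001
2^n ≥ 10000
n ≥ log₂(10000) = 13.29
n ≥ 14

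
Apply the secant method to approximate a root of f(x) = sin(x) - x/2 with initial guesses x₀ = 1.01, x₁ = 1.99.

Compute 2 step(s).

f(x) = sin(x) - x/2
x₀ = 1.01, x₁ = 1.99

Secant formula: x_{n+1} = x_n - f(x_n)(x_n - x_{n-1})/(f(x_n) - f(x_{n-1}))

Iteration 1:
  f(1.010000) = 0.341832
  f(1.990000) = -0.081587
  x_2 = 1.990000 - (-0.081587)×(1.990000 - 1.010000)/(-0.081587 - 0.341832)
       = 1.801168
Iteration 2:
  f(1.990000) = -0.081587
  f(1.801168) = 0.072998
  x_3 = 1.801168 - 0.072998×(1.801168 - 1.990000)/(0.072998 - (-0.081587))
       = 1.890338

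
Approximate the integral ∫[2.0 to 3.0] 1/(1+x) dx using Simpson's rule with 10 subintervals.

f(x) = 1/(1+x)
a = 2.0, b = 3.0, n = 10
h = (b - a)/n = 0.100000

Simpson's rule: (h/3)[f(x₀) + 4f(x₁) + 2f(x₂) + ... + f(xₙ)]

x_0 = 2.0000, f(x_0) = 0.333333, coefficient = 1
x_1 = 2.1000, f(x_1) = 0.322581, coefficient = 4
x_2 = 2.2000, f(x_2) = 0.312500, coefficient = 2
x_3 = 2.3000, f(x_3) = 0.303030, coefficient = 4
x_4 = 2.4000, f(x_4) = 0.294118, coefficient = 2
x_5 = 2.5000, f(x_5) = 0.285714, coefficient = 4
x_6 = 2.6000, f(x_6) = 0.277778, coefficient = 2
x_7 = 2.7000, f(x_7) = 0.270270, coefficient = 4
x_8 = 2.8000, f(x_8) = 0.263158, coefficient = 2
x_9 = 2.9000, f(x_9) = 0.256410, coefficient = 4
x_10 = 3.0000, f(x_10) = 0.250000, coefficient = 1

I ≈ (0.100000/3) × 8.630463 = 0.287682
Exact value: 0.287682
Error: 0.000000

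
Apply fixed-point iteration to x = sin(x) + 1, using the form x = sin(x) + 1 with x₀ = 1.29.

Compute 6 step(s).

Equation: x = sin(x) + 1
Fixed-point form: x = sin(x) + 1
x₀ = 1.29

x_1 = g(1.290000) = 1.960835
x_2 = g(1.960835) = 1.924894
x_3 = g(1.924894) = 1.937960
x_4 = g(1.937960) = 1.933349
x_5 = g(1.933349) = 1.934994
x_6 = g(1.934994) = 1.934410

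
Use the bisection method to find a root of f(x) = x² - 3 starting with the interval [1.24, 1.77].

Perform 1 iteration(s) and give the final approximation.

f(x) = x² - 3
Initial interval: [1.24, 1.77]

Iteration 1:
  c_1 = (1.240000 + 1.770000)/2 = 1.505000
  f(c_1) = f(1.505000) = -0.734975
  f(a) × f(c) ≥ 0, new interval: [1.505000, 1.770000]

After 1 iteration(s), the approximation is c_1 = 1.505000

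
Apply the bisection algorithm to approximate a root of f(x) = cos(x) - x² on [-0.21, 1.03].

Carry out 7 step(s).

f(x) = cos(x) - x²
Initial interval: [-0.21, 1.03]

Iteration 1:
  c_1 = (-0.210000 + 1.030000)/2 = 0.410000
  f(c_1) = f(0.410000) = 0.749021
  f(a) × f(c) ≥ 0, new interval: [0.410000, 1.030000]
Iteration 2:
  c_2 = (0.410000 + 1.030000)/2 = 0.720000
  f(c_2) = f(0.720000) = 0.233406
  f(a) × f(c) ≥ 0, new interval: [0.720000, 1.030000]
Iteration 3:
  c_3 = (0.720000 + 1.030000)/2 = 0.875000
  f(c_3) = f(0.875000) = -0.124628
  f(a) × f(c) < 0, new interval: [0.720000, 0.875000]
Iteration 4:
  c_4 = (0.720000 + 0.875000)/2 = 0.797500
  f(c_4) = f(0.797500) = 0.062492
  f(a) × f(c) ≥ 0, new interval: [0.797500, 0.875000]
Iteration 5:
  c_5 = (0.797500 + 0.875000)/2 = 0.836250
  f(c_5) = f(0.836250) = -0.029064
  f(a) × f(c) < 0, new interval: [0.797500, 0.836250]
Iteration 6:
  c_6 = (0.797500 + 0.836250)/2 = 0.816875
  f(c_6) = f(0.816875) = 0.017218
  f(a) × f(c) ≥ 0, new interval: [0.816875, 0.836250]
Iteration 7:
  c_7 = (0.816875 + 0.836250)/2 = 0.826562
  f(c_7) = f(0.826562) = -0.005797
  f(a) × f(c) < 0, new interval: [0.816875, 0.826562]

After 7 iteration(s), the approximation is c_7 = 0.826562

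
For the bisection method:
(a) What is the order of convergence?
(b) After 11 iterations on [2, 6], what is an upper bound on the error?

(a) Bisection has linear (order 1) convergence; the error is halved each step.

(b) Error bound = (b-a)/2^n = (6 - 2)/2^{11}
    = 4/2^{11}

(a) 1 (linear); (b) error ≤ 1.95e-03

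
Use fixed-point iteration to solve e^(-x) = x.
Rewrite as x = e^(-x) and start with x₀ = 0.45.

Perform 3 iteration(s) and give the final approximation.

Equation: e^(-x) = x
Fixed-point form: x = e^(-x)
x₀ = 0.45

x_1 = g(0.450000) = 0.637628
x_2 = g(0.637628) = 0.528545
x_3 = g(0.528545) = 0.589462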